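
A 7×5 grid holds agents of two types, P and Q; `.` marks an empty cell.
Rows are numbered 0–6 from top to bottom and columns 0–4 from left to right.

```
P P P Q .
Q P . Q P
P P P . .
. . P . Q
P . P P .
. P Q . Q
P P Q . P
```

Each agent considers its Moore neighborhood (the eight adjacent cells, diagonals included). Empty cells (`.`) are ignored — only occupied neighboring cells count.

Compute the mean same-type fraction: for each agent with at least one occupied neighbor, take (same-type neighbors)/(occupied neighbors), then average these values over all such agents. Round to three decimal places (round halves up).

0.497

(0,0)P 2/3
(0,1)P 3/4
(0,2)P 2/4
(0,3)Q 1/3
(1,0)Q 0/5
(1,1)P 6/7
(1,3)Q 1/4
(1,4)P 0/2
(2,0)P 2/3
(2,1)P 4/5
(2,2)P 3/4
(3,2)P 4/4
(3,4)Q 0/1
(4,0)P 1/1
(4,2)P 3/4
(4,3)P 2/5
(5,1)P 4/6
(5,2)Q 1/5
(5,4)Q 0/2
(6,0)P 2/2
(6,1)P 2/4
(6,2)Q 1/3
(6,4)P 0/1
Sum over 23 agents: 2/3 + 3/4 + 2/4 + 1/3 + 0/5 + 6/7 + 1/4 + 0/2 + 2/3 + 4/5 + 3/4 + 4/4 + 0/1 + 1/1 + 3/4 + 2/5 + 4/6 + 1/5 + 0/2 + 2/2 + 2/4 + 1/3 + 0/1 = 2399/210; mean = 2399/210 ÷ 23 = 2399/4830 = 0.496687… → 0.497.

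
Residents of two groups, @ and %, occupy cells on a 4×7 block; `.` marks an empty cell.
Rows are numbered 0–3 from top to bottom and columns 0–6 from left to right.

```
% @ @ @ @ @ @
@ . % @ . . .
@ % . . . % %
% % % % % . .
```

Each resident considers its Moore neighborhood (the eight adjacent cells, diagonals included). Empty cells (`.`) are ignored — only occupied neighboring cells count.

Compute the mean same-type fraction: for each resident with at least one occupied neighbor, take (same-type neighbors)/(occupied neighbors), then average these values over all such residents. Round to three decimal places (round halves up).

Row 0: (0,0)% 0/2 · (0,1)@ 2/4 · (0,2)@ 3/4 · (0,3)@ 3/4 · (0,4)@ 3/3 · (0,5)@ 2/2 · (0,6)@ 1/1
Row 1: (1,0)@ 2/4 · (1,2)% 1/5 · (1,3)@ 3/4
Row 2: (2,0)@ 1/4 · (2,1)% 4/6 · (2,5)% 2/2 · (2,6)% 1/1
Row 3: (3,0)% 2/3 · (3,1)% 3/4 · (3,2)% 3/3 · (3,3)% 2/2 · (3,4)% 2/2
Sum over 19 residents: 0/2 + 2/4 + 3/4 + 3/4 + 3/3 + 2/2 + 1/1 + 2/4 + 1/5 + 3/4 + 1/4 + 4/6 + 2/2 + 1/1 + 2/3 + 3/4 + 3/3 + 2/2 + 2/2 = 827/60; mean = 827/60 ÷ 19 = 827/1140 = 0.725438… → 0.725.

0.725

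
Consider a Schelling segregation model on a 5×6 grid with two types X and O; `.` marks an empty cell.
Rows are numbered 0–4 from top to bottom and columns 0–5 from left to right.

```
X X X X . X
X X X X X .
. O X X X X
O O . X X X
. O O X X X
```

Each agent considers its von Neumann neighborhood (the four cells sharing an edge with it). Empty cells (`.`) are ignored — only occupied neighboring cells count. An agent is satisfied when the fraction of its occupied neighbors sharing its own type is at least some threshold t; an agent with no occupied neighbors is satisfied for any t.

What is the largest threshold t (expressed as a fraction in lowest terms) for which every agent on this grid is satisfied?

1/3

(0,0)X 2/2
(0,1)X 3/3
(0,2)X 3/3
(0,3)X 2/2
(0,5)X — no occupied neighbors
(1,0)X 2/2
(1,1)X 3/4
(1,2)X 4/4
(1,3)X 4/4
(1,4)X 2/2
(2,1)O 1/3
(2,2)X 2/3
(2,3)X 4/4
(2,4)X 4/4
(2,5)X 2/2
(3,0)O 1/1
(3,1)O 3/3
(3,3)X 3/3
(3,4)X 4/4
(3,5)X 3/3
(4,1)O 2/2
(4,2)O 1/2
(4,3)X 2/3
(4,4)X 3/3
(4,5)X 2/2
The smallest same-type fraction is 1/3 at (2,1), which reduces to 1/3. Any threshold above that leaves this agent unsatisfied.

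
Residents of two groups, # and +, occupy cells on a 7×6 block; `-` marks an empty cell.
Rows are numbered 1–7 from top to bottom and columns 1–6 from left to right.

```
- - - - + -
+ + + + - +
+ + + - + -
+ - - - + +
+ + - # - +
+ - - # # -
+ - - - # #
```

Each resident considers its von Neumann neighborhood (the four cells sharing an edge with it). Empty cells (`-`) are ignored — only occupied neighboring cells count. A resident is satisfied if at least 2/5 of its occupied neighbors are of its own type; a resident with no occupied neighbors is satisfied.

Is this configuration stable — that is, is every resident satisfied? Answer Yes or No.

Yes

Row 1: (1,5)+ 0/0 ok
Row 2: (2,1)+ 2/2 ok · (2,2)+ 3/3 ok · (2,3)+ 3/3 ok · (2,4)+ 1/1 ok · (2,6)+ 0/0 ok
Row 3: (3,1)+ 3/3 ok · (3,2)+ 3/3 ok · (3,3)+ 2/2 ok · (3,5)+ 1/1 ok
Row 4: (4,1)+ 2/2 ok · (4,5)+ 2/2 ok · (4,6)+ 2/2 ok
Row 5: (5,1)+ 3/3 ok · (5,2)+ 1/1 ok · (5,4)# 1/1 ok · (5,6)+ 1/1 ok
Row 6: (6,1)+ 2/2 ok · (6,4)# 2/2 ok · (6,5)# 2/2 ok
Row 7: (7,1)+ 1/1 ok · (7,5)# 2/2 ok · (7,6)# 1/1 ok
All meet the threshold, so the configuration is stable.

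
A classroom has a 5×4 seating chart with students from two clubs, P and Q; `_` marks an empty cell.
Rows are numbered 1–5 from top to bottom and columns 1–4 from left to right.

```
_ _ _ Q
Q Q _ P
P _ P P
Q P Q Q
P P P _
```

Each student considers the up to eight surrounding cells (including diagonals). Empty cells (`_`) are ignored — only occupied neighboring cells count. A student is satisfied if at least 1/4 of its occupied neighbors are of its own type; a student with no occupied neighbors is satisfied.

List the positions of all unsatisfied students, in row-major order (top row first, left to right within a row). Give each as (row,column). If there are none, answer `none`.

(1,4), (4,1), (4,3)

(1,4)Q 0/1 ✗
(2,1)Q 1/2 ✓
(2,2)Q 1/3 ✓
(2,4)P 2/3 ✓
(3,1)P 1/4 ✓
(3,3)P 3/6 ✓
(3,4)P 2/4 ✓
(4,1)Q 0/4 ✗
(4,2)P 5/7 ✓
(4,3)Q 1/6 ✗
(4,4)Q 1/4 ✓
(5,1)P 2/3 ✓
(5,2)P 3/5 ✓
(5,3)P 2/4 ✓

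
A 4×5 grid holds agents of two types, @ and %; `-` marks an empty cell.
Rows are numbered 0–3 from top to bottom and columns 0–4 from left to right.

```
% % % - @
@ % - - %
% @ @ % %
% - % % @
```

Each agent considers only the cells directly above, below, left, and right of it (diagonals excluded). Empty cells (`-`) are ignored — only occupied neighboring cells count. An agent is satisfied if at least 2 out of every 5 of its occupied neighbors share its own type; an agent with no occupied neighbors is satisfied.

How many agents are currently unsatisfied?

(0,0)% 1/2 ok
(0,1)% 3/3 ok
(0,2)% 1/1 ok
(0,4)@ 0/1 unhappy
(1,0)@ 0/3 unhappy
(1,1)% 1/3 unhappy
(1,4)% 1/2 ok
(2,0)% 1/3 unhappy
(2,1)@ 1/3 unhappy
(2,2)@ 1/3 unhappy
(2,3)% 2/3 ok
(2,4)% 2/3 ok
(3,0)% 1/1 ok
(3,2)% 1/2 ok
(3,3)% 2/3 ok
(3,4)@ 0/2 unhappy
Unsatisfied: (0,4), (1,0), (1,1), (2,0), (2,1), (2,2), (3,4) — 7 in total.

7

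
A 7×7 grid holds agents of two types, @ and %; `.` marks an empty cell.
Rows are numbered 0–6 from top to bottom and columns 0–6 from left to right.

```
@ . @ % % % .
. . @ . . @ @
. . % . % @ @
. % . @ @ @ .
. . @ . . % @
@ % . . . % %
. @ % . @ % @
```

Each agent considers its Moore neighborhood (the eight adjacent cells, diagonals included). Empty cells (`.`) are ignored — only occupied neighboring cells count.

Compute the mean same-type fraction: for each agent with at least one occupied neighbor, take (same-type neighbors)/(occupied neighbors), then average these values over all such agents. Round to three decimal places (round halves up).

(0,0)@ — no occupied neighbors
(0,2)@ 1/2
(0,3)% 1/3
(0,4)% 2/3
(0,5)% 1/3
(1,2)@ 1/3
(1,5)@ 3/6
(1,6)@ 3/4
(2,2)% 1/3
(2,4)% 0/5
(2,5)@ 5/6
(2,6)@ 4/4
(3,1)% 1/2
(3,3)@ 2/4
(3,4)@ 3/5
(3,5)@ 4/6
(4,2)@ 1/3
(4,5)% 2/5
(4,6)@ 1/4
(5,0)@ 1/2
(5,1)% 1/4
(5,5)% 3/6
(5,6)% 3/5
(6,1)@ 1/3
(6,2)% 1/2
(6,4)@ 0/2
(6,5)% 2/4
(6,6)@ 0/3
Sum over 27 agents: 1/2 + 1/3 + 2/3 + 1/3 + 1/3 + 3/6 + 3/4 + 1/3 + 0/5 + 5/6 + 4/4 + 1/2 + 2/4 + 3/5 + 4/6 + 1/3 + 2/5 + 1/4 + 1/2 + 1/4 + 3/6 + 3/5 + 1/3 + 1/2 + 0/2 + 2/4 + 0/3 = 721/60; mean = 721/60 ÷ 27 = 721/1620 = 0.445061… → 0.445.

0.445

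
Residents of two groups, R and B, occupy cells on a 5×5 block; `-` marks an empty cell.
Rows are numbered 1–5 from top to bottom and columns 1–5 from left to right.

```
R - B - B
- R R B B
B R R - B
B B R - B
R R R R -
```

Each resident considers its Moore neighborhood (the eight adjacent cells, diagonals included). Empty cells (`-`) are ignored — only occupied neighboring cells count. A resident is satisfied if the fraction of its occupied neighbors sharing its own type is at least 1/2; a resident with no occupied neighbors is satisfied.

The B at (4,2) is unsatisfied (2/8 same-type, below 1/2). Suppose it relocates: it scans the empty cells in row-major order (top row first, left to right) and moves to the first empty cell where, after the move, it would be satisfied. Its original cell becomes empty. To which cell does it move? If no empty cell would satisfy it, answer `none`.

(1,4)

Vacating (4,2). Empty cells in order:
  (1,2): 1/4 same-type → still unsatisfied.
  (1,4): 4/5 same-type → satisfied — stop here.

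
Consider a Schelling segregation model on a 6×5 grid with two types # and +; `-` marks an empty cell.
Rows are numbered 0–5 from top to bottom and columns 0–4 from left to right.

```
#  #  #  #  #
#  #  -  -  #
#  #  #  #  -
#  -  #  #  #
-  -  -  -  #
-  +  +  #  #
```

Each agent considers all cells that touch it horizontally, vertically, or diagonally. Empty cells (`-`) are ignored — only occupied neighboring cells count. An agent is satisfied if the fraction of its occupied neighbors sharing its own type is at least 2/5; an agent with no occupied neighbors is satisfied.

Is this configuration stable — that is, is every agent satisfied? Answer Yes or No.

Yes

(0,0)# 3/3 satisfied
(0,1)# 4/4 satisfied
(0,2)# 3/3 satisfied
(0,3)# 3/3 satisfied
(0,4)# 2/2 satisfied
(1,0)# 5/5 satisfied
(1,1)# 7/7 satisfied
(1,4)# 3/3 satisfied
(2,0)# 4/4 satisfied
(2,1)# 6/6 satisfied
(2,2)# 5/5 satisfied
(2,3)# 5/5 satisfied
(3,0)# 2/2 satisfied
(3,2)# 4/4 satisfied
(3,3)# 5/5 satisfied
(3,4)# 3/3 satisfied
(4,4)# 4/4 satisfied
(5,1)+ 1/1 satisfied
(5,2)+ 1/2 satisfied
(5,3)# 2/3 satisfied
(5,4)# 2/2 satisfied
All meet the threshold, so the configuration is stable.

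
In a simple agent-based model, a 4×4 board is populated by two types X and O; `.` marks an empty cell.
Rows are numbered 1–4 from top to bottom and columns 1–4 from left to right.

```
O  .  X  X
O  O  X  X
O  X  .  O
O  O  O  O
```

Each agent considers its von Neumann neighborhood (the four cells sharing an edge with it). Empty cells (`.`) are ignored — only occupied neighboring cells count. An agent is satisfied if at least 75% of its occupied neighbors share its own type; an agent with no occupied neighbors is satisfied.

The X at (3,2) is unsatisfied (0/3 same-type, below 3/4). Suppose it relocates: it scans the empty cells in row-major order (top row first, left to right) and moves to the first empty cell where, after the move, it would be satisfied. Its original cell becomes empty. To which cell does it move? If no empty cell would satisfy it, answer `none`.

none

Vacating (3,2). Empty cells in order:
  (1,2): 1/3 same-type → still unsatisfied.
  (3,3): 1/3 same-type → still unsatisfied.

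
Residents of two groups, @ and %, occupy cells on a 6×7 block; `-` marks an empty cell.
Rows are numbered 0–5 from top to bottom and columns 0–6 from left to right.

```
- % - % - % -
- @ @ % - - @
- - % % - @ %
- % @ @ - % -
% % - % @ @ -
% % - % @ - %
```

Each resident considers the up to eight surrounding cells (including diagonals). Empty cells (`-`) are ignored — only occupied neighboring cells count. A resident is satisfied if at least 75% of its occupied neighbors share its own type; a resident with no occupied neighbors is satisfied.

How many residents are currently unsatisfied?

19

Row 0: (0,1)% 0/2 unhappy · (0,3)% 1/2 unhappy · (0,5)% 0/1 unhappy
Row 1: (1,1)@ 1/3 unhappy · (1,2)@ 1/6 unhappy · (1,3)% 3/4 ok · (1,6)@ 1/3 unhappy
Row 2: (2,2)% 3/7 unhappy · (2,3)% 2/5 unhappy · (2,5)@ 1/3 unhappy · (2,6)% 1/3 unhappy
Row 3: (3,1)% 3/4 ok · (3,2)@ 1/6 unhappy · (3,3)@ 2/5 unhappy · (3,5)% 1/4 unhappy
Row 4: (4,0)% 4/4 ok · (4,1)% 4/5 ok · (4,3)% 1/5 unhappy · (4,4)@ 3/6 unhappy · (4,5)@ 2/4 unhappy
Row 5: (5,0)% 3/3 ok · (5,1)% 3/3 ok · (5,3)% 1/3 unhappy · (5,4)@ 2/4 unhappy · (5,6)% 0/1 unhappy
Unsatisfied: (0,1), (0,3), (0,5), (1,1), (1,2), (1,6), (2,2), (2,3), (2,5), (2,6), (3,2), (3,3), (3,5), (4,3), (4,4), (4,5), (5,3), (5,4), (5,6) — 19 in total.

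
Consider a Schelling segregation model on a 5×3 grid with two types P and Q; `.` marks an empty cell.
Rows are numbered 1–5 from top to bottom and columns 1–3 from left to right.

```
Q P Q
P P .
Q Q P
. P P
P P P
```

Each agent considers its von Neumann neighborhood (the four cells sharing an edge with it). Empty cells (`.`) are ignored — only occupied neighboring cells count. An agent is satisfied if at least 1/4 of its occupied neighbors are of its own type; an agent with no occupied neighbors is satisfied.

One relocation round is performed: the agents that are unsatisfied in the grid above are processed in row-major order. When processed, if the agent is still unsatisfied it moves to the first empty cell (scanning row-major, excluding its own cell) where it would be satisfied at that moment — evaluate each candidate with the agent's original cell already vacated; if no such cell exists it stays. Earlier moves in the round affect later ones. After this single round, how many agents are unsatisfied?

Initially unsatisfied (in order): (1,1), (1,3).
  (1,1) → (2,3).
  (1,3): now satisfied by earlier moves; stays.
Resulting grid:
. P Q
P P Q
Q Q P
. P P
P P P
All satisfied now.

0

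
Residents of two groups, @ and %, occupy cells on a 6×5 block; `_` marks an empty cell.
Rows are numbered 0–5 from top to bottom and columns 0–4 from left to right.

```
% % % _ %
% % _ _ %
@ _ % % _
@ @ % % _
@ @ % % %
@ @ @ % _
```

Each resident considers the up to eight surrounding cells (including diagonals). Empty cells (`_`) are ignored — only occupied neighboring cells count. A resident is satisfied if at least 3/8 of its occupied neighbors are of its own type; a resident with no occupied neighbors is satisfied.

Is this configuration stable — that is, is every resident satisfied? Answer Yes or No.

Yes

(0,0)% 3/3 ok
(0,1)% 4/4 ok
(0,2)% 2/2 ok
(0,4)% 1/1 ok
(1,0)% 3/4 ok
(1,1)% 5/6 ok
(1,4)% 2/2 ok
(2,0)@ 2/4 ok
(2,2)% 4/5 ok
(2,3)% 4/4 ok
(3,0)@ 4/4 ok
(3,1)@ 4/7 ok
(3,2)% 5/7 ok
(3,3)% 6/6 ok
(4,0)@ 5/5 ok
(4,1)@ 6/8 ok
(4,2)% 4/8 ok
(4,3)% 5/6 ok
(4,4)% 3/3 ok
(5,0)@ 3/3 ok
(5,1)@ 4/5 ok
(5,2)@ 2/5 ok
(5,3)% 3/4 ok
All meet the threshold, so the configuration is stable.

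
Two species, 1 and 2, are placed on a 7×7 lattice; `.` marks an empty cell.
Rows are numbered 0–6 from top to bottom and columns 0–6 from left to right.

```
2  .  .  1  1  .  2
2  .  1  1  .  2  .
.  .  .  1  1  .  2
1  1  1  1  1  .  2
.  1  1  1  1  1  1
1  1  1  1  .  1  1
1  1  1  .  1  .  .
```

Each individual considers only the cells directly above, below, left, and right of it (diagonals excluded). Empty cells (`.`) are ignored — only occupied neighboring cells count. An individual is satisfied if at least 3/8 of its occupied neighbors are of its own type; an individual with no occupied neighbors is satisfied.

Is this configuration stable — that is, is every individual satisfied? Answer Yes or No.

Row 0: (0,0)2 1/1 ok · (0,3)1 2/2 ok · (0,4)1 1/1 ok · (0,6)2 0/0 ok
Row 1: (1,0)2 1/1 ok · (1,2)1 1/1 ok · (1,3)1 3/3 ok · (1,5)2 0/0 ok
Row 2: (2,3)1 3/3 ok · (2,4)1 2/2 ok · (2,6)2 1/1 ok
Row 3: (3,0)1 1/1 ok · (3,1)1 3/3 ok · (3,2)1 3/3 ok · (3,3)1 4/4 ok · (3,4)1 3/3 ok · (3,6)2 1/2 ok
Row 4: (4,1)1 3/3 ok · (4,2)1 4/4 ok · (4,3)1 4/4 ok · (4,4)1 3/3 ok · (4,5)1 3/3 ok · (4,6)1 2/3 ok
Row 5: (5,0)1 2/2 ok · (5,1)1 4/4 ok · (5,2)1 4/4 ok · (5,3)1 2/2 ok · (5,5)1 2/2 ok · (5,6)1 2/2 ok
Row 6: (6,0)1 2/2 ok · (6,1)1 3/3 ok · (6,2)1 2/2 ok · (6,4)1 0/0 ok
All meet the threshold, so the configuration is stable.

Yes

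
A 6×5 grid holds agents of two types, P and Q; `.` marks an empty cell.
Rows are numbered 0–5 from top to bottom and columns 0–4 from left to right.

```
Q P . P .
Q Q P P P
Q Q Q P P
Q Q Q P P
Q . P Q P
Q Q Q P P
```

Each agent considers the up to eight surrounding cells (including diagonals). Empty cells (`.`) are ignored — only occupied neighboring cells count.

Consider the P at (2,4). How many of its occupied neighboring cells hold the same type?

5

Occupied neighbors of (2,4): (1,3)=P, (1,4)=P, (2,3)=P, (3,3)=P, (3,4)=P.
Same type (P): 5 of 5.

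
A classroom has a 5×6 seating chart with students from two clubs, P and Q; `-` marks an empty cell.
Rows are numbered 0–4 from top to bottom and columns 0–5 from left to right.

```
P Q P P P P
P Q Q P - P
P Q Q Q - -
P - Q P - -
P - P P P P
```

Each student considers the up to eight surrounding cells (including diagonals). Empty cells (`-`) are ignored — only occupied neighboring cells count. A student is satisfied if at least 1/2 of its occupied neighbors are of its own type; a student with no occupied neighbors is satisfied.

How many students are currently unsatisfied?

Row 0: (0,0)P 1/3 unhappy · (0,1)Q 2/5 unhappy · (0,2)P 2/5 unhappy · (0,3)P 3/4 ok · (0,4)P 4/4 ok · (0,5)P 2/2 ok
Row 1: (1,0)P 2/5 unhappy · (1,1)Q 4/8 ok · (1,2)Q 5/8 ok · (1,3)P 3/6 ok · (1,5)P 2/2 ok
Row 2: (2,0)P 2/4 ok · (2,1)Q 4/7 ok · (2,2)Q 5/7 ok · (2,3)Q 3/5 ok
Row 3: (3,0)P 2/3 ok · (3,2)Q 3/6 ok · (3,3)P 3/6 ok
Row 4: (4,0)P 1/1 ok · (4,2)P 2/3 ok · (4,3)P 3/4 ok · (4,4)P 3/3 ok · (4,5)P 1/1 ok
Unsatisfied: (0,0), (0,1), (0,2), (1,0) — 4 in total.

4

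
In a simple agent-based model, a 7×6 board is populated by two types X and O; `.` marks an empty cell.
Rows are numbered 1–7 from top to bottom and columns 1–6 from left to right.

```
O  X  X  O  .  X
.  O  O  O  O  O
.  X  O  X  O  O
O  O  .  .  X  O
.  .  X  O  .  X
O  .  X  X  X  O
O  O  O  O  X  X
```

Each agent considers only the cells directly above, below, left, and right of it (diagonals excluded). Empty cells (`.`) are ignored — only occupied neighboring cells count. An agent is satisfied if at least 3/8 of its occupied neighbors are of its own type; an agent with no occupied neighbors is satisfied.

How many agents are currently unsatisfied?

(1,1)O 0/1 unhappy
(1,2)X 1/3 unhappy
(1,3)X 1/3 unhappy
(1,4)O 1/2 ok
(1,6)X 0/1 unhappy
(2,2)O 1/3 unhappy
(2,3)O 3/4 ok
(2,4)O 3/4 ok
(2,5)O 3/3 ok
(2,6)O 2/3 ok
(3,2)X 0/3 unhappy
(3,3)O 1/3 unhappy
(3,4)X 0/3 unhappy
(3,5)O 2/4 ok
(3,6)O 3/3 ok
(4,1)O 1/1 ok
(4,2)O 1/2 ok
(4,5)X 0/2 unhappy
(4,6)O 1/3 unhappy
(5,3)X 1/2 ok
(5,4)O 0/2 unhappy
(5,6)X 0/2 unhappy
(6,1)O 1/1 ok
(6,3)X 2/3 ok
(6,4)X 2/4 ok
(6,5)X 2/3 ok
(6,6)O 0/3 unhappy
(7,1)O 2/2 ok
(7,2)O 2/2 ok
(7,3)O 2/3 ok
(7,4)O 1/3 unhappy
(7,5)X 2/3 ok
(7,6)X 1/2 ok
Unsatisfied: (1,1), (1,2), (1,3), (1,6), (2,2), (3,2), (3,3), (3,4), (4,5), (4,6), (5,4), (5,6), (6,6), (7,4) — 14 in total.

14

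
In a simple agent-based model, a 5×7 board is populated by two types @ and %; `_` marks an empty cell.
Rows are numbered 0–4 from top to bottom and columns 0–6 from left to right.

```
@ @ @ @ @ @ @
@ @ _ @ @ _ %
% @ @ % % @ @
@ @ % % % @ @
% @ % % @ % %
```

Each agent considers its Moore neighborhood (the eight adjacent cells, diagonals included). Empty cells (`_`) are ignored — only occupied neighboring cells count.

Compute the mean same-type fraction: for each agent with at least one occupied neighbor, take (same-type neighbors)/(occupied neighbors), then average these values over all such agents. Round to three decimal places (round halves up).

0.599

Row 0: (0,0)@ 3/3 · (0,1)@ 4/4 · (0,2)@ 4/4 · (0,3)@ 4/4 · (0,4)@ 4/4 · (0,5)@ 3/4 · (0,6)@ 1/2
Row 1: (1,0)@ 4/5 · (1,1)@ 6/7 · (1,3)@ 5/7 · (1,4)@ 5/7 · (1,6)% 0/4
Row 2: (2,0)% 0/5 · (2,1)@ 5/7 · (2,2)@ 4/7 · (2,3)% 4/7 · (2,4)% 3/7 · (2,5)@ 4/7 · (2,6)@ 3/4
Row 3: (3,0)@ 3/5 · (3,1)@ 4/8 · (3,2)% 4/8 · (3,3)% 6/8 · (3,4)% 5/8 · (3,5)@ 4/8 · (3,6)@ 3/5
Row 4: (4,0)% 0/3 · (4,1)@ 2/5 · (4,2)% 3/5 · (4,3)% 4/5 · (4,4)@ 1/5 · (4,5)% 2/5 · (4,6)% 1/3
Sum over 33 agents: 3/3 + 4/4 + 4/4 + 4/4 + 4/4 + 3/4 + 1/2 + 4/5 + 6/7 + 5/7 + 5/7 + 0/4 + 0/5 + 5/7 + 4/7 + 4/7 + 3/7 + 4/7 + 3/4 + 3/5 + 4/8 + 4/8 + 6/8 + 5/8 + 4/8 + 3/5 + 0/3 + 2/5 + 3/5 + 4/5 + 1/5 + 2/5 + 1/3 = 16591/840; mean = 16591/840 ÷ 33 = 16591/27720 = 0.598520… → 0.599.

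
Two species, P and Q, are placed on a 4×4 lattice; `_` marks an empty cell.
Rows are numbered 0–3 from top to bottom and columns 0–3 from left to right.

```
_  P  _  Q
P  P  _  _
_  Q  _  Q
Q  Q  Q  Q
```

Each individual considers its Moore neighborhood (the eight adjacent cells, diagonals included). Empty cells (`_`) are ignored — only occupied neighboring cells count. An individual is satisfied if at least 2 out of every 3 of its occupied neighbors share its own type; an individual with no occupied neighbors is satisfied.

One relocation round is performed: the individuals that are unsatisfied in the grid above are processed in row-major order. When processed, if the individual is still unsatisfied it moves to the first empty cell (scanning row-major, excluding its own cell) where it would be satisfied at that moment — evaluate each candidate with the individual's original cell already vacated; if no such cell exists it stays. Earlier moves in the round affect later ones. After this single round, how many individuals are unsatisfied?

0

Initially unsatisfied (in order): (2,1).
  (2,1) → (1,3).
Resulting grid:
_ P _ Q
P P _ Q
_ _ _ Q
Q Q Q Q
All satisfied now.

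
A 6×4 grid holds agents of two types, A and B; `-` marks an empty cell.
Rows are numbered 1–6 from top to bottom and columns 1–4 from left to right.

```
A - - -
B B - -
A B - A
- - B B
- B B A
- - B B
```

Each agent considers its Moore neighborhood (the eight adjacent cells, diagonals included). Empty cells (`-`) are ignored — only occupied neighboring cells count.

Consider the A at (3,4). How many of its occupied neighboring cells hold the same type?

Occupied neighbors of (3,4): (4,3)=B, (4,4)=B.
Same type (A): 0 of 2.

0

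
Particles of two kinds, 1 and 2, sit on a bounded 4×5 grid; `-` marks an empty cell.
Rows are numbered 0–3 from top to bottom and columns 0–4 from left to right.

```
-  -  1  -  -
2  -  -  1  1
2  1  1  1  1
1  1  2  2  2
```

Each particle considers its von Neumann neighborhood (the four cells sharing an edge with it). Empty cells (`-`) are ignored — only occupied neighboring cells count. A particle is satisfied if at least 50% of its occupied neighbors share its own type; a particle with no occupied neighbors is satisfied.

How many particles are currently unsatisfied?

Row 0: (0,2)1 0/0 ok
Row 1: (1,0)2 1/1 ok · (1,3)1 2/2 ok · (1,4)1 2/2 ok
Row 2: (2,0)2 1/3 unhappy · (2,1)1 2/3 ok · (2,2)1 2/3 ok · (2,3)1 3/4 ok · (2,4)1 2/3 ok
Row 3: (3,0)1 1/2 ok · (3,1)1 2/3 ok · (3,2)2 1/3 unhappy · (3,3)2 2/3 ok · (3,4)2 1/2 ok
Unsatisfied: (2,0), (3,2) — 2 in total.

2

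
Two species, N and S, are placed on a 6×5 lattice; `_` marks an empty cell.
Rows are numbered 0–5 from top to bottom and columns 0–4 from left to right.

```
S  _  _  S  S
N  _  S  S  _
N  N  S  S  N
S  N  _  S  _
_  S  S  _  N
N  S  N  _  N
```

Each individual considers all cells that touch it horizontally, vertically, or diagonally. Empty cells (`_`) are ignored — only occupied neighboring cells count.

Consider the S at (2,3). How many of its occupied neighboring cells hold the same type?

Occupied neighbors of (2,3): (1,2)=S, (1,3)=S, (2,2)=S, (2,4)=N, (3,3)=S.
Same type (S): 4 of 5.

4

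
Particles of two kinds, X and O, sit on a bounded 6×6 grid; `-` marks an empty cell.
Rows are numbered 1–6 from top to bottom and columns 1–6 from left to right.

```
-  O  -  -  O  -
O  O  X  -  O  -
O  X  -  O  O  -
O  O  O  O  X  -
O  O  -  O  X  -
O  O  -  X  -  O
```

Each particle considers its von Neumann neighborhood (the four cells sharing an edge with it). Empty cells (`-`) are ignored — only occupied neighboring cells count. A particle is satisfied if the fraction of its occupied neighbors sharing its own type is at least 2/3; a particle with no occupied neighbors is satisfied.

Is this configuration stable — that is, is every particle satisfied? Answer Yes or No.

No

Row 1: (1,2)O 1/1 ✓ · (1,5)O 1/1 ✓
Row 2: (2,1)O 2/2 ✓ · (2,2)O 2/4 ✗ · (2,3)X 0/1 ✗ · (2,5)O 2/2 ✓
Row 3: (3,1)O 2/3 ✓ · (3,2)X 0/3 ✗ · (3,4)O 2/2 ✓ · (3,5)O 2/3 ✓
Row 4: (4,1)O 3/3 ✓ · (4,2)O 3/4 ✓ · (4,3)O 2/2 ✓ · (4,4)O 3/4 ✓ · (4,5)X 1/3 ✗
Row 5: (5,1)O 3/3 ✓ · (5,2)O 3/3 ✓ · (5,4)O 1/3 ✗ · (5,5)X 1/2 ✗
Row 6: (6,1)O 2/2 ✓ · (6,2)O 2/2 ✓ · (6,4)X 0/1 ✗ · (6,6)O 0/0 ✓
For instance (2,2) has only 2/4 same-type neighbors, below 2/3.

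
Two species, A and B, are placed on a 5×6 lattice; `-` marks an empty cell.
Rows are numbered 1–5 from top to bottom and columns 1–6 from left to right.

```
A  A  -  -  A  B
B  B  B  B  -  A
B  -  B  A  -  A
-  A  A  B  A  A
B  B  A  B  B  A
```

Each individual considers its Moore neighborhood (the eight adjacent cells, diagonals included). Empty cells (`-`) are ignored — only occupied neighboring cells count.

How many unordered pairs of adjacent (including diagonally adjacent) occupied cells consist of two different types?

Scan each occupied cell's neighbors to the right and below (and the two forward diagonals) so each pair is counted once.
Row 1: A(1,1)–A(1,2)= A(1,1)–B(2,1)≠ A(1,1)–B(2,2)≠ A(1,2)–B(2,2)≠ A(1,2)–B(2,3)≠ A(1,2)–B(2,1)≠ A(1,5)–B(1,6)≠ A(1,5)–A(2,6)= A(1,5)–B(2,4)≠ B(1,6)–A(2,6)≠  → 8/10 unlike.
Row 2: B(2,1)–B(2,2)= B(2,1)–B(3,1)= B(2,2)–B(2,3)= B(2,2)–B(3,3)= B(2,2)–B(3,1)= B(2,3)–B(2,4)= B(2,3)–B(3,3)= B(2,3)–A(3,4)≠ B(2,4)–A(3,4)≠ B(2,4)–B(3,3)= A(2,6)–A(3,6)=  → 2/11 unlike.
Row 3: B(3,1)–A(4,2)≠ B(3,3)–A(3,4)≠ B(3,3)–A(4,3)≠ B(3,3)–B(4,4)= B(3,3)–A(4,2)≠ A(3,4)–B(4,4)≠ A(3,4)–A(4,5)= A(3,4)–A(4,3)= A(3,6)–A(4,6)= A(3,6)–A(4,5)=  → 5/10 unlike.
Row 4: A(4,2)–A(4,3)= A(4,2)–B(5,2)≠ A(4,2)–A(5,3)= A(4,2)–B(5,1)≠ A(4,3)–B(4,4)≠ A(4,3)–A(5,3)= A(4,3)–B(5,4)≠ A(4,3)–B(5,2)≠ B(4,4)–A(4,5)≠ B(4,4)–B(5,4)= B(4,4)–B(5,5)= B(4,4)–A(5,3)≠ A(4,5)–A(4,6)= A(4,5)–B(5,5)≠ A(4,5)–A(5,6)= A(4,5)–B(5,4)≠ A(4,6)–A(5,6)= A(4,6)–B(5,5)≠  → 10/18 unlike.
Row 5: B(5,1)–B(5,2)= B(5,2)–A(5,3)≠ A(5,3)–B(5,4)≠ B(5,4)–B(5,5)= B(5,5)–A(5,6)≠  → 3/5 unlike.
Total adjacent occupied pairs: 54; unlike-type pairs: 28.

28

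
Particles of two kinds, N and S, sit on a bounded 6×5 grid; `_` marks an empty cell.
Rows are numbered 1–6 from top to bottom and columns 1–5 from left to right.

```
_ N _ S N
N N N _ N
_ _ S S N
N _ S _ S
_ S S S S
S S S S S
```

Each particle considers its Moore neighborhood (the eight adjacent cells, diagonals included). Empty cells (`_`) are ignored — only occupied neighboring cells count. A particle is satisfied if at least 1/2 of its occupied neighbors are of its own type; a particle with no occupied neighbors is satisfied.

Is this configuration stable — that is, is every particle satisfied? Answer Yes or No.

No

(1,2)N 3/3 satisfied
(1,4)S 0/3 not
(1,5)N 1/2 satisfied
(2,1)N 2/2 satisfied
(2,2)N 3/4 satisfied
(2,3)N 2/5 not
(2,5)N 2/4 satisfied
(3,3)S 2/4 satisfied
(3,4)S 3/6 satisfied
(3,5)N 1/3 not
(4,1)N 0/1 not
(4,3)S 5/5 satisfied
(4,5)S 3/4 satisfied
(5,2)S 5/6 satisfied
(5,3)S 6/6 satisfied
(5,4)S 7/7 satisfied
(5,5)S 4/4 satisfied
(6,1)S 2/2 satisfied
(6,2)S 4/4 satisfied
(6,3)S 5/5 satisfied
(6,4)S 5/5 satisfied
(6,5)S 3/3 satisfied
For instance (1,4) has only 0/3 same-type neighbors, below 1/2.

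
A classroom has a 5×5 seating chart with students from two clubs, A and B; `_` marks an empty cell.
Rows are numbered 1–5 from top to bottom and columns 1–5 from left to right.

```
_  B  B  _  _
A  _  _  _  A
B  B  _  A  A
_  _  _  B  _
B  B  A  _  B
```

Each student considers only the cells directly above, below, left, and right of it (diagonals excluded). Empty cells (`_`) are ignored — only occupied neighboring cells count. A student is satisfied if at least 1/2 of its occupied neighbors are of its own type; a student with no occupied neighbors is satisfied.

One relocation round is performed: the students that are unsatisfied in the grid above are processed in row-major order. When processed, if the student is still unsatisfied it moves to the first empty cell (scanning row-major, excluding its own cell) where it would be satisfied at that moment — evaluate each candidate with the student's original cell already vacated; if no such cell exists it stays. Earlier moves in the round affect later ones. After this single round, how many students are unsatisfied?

Initially unsatisfied (in order): (2,1), (4,4), (5,3).
  (2,1) → (1,5).
  (4,4) → (1,1).
  (5,3) → (1,4).
Resulting grid:
B B B A A
_ _ _ _ A
B B _ A A
_ _ _ _ _
B B _ _ B
All satisfied now.

0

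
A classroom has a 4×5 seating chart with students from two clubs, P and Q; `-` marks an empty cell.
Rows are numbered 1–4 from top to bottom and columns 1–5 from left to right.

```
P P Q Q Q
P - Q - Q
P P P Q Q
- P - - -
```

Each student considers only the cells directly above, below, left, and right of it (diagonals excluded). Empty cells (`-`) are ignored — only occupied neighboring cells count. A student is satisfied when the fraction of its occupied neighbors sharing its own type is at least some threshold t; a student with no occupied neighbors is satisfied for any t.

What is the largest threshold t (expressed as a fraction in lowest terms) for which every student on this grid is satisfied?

(1,1)P 2/2
(1,2)P 1/2
(1,3)Q 2/3
(1,4)Q 2/2
(1,5)Q 2/2
(2,1)P 2/2
(2,3)Q 1/2
(2,5)Q 2/2
(3,1)P 2/2
(3,2)P 3/3
(3,3)P 1/3
(3,4)Q 1/2
(3,5)Q 2/2
(4,2)P 1/1
The smallest same-type fraction is 1/3 at (3,3), which reduces to 1/3. Any threshold above that leaves this student unsatisfied.

1/3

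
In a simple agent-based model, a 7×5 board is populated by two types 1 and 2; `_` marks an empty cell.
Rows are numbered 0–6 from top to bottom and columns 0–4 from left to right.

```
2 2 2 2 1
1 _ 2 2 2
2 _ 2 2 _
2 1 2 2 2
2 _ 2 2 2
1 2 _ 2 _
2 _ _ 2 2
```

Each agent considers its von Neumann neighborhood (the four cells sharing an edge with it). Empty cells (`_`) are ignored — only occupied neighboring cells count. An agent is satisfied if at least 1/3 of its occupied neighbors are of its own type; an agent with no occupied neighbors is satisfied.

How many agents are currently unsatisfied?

6

Row 0: (0,0)2 1/2 ✓ · (0,1)2 2/2 ✓ · (0,2)2 3/3 ✓ · (0,3)2 2/3 ✓ · (0,4)1 0/2 ✗
Row 1: (1,0)1 0/2 ✗ · (1,2)2 3/3 ✓ · (1,3)2 4/4 ✓ · (1,4)2 1/2 ✓
Row 2: (2,0)2 1/2 ✓ · (2,2)2 3/3 ✓ · (2,3)2 3/3 ✓
Row 3: (3,0)2 2/3 ✓ · (3,1)1 0/2 ✗ · (3,2)2 3/4 ✓ · (3,3)2 4/4 ✓ · (3,4)2 2/2 ✓
Row 4: (4,0)2 1/2 ✓ · (4,2)2 2/2 ✓ · (4,3)2 4/4 ✓ · (4,4)2 2/2 ✓
Row 5: (5,0)1 0/3 ✗ · (5,1)2 0/1 ✗ · (5,3)2 2/2 ✓
Row 6: (6,0)2 0/1 ✗ · (6,3)2 2/2 ✓ · (6,4)2 1/1 ✓
Unsatisfied: (0,4), (1,0), (3,1), (5,0), (5,1), (6,0) — 6 in total.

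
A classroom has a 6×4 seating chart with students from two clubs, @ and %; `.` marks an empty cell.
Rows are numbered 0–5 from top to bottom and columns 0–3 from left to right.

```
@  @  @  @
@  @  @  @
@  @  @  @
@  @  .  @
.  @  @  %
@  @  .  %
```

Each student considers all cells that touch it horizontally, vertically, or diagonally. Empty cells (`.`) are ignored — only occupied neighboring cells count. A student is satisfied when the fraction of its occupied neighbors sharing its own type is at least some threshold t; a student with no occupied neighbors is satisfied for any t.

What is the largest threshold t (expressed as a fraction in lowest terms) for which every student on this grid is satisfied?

Row 0: (0,0)@ 3/3 · (0,1)@ 5/5 · (0,2)@ 5/5 · (0,3)@ 3/3
Row 1: (1,0)@ 5/5 · (1,1)@ 8/8 · (1,2)@ 8/8 · (1,3)@ 5/5
Row 2: (2,0)@ 5/5 · (2,1)@ 7/7 · (2,2)@ 7/7 · (2,3)@ 4/4
Row 3: (3,0)@ 4/4 · (3,1)@ 6/6 · (3,3)@ 3/4
Row 4: (4,1)@ 5/5 · (4,2)@ 4/6 · (4,3)% 1/3
Row 5: (5,0)@ 2/2 · (5,1)@ 3/3 · (5,3)% 1/2
The smallest same-type fraction is 1/3 at (4,3), which reduces to 1/3. Any threshold above that leaves this student unsatisfied.

1/3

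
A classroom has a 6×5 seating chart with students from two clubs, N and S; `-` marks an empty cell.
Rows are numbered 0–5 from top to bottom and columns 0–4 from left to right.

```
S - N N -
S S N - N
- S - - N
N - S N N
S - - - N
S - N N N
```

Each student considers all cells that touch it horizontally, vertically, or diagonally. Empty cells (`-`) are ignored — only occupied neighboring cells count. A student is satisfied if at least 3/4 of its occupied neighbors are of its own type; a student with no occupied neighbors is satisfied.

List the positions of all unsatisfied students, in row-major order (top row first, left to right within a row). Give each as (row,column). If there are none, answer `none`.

Row 0: (0,0)S 2/2 ok · (0,2)N 2/3 unhappy · (0,3)N 3/3 ok
Row 1: (1,0)S 3/3 ok · (1,1)S 3/5 unhappy · (1,2)N 2/4 unhappy · (1,4)N 2/2 ok
Row 2: (2,1)S 3/5 unhappy · (2,4)N 3/3 ok
Row 3: (3,0)N 0/2 unhappy · (3,2)S 1/2 unhappy · (3,3)N 3/4 ok · (3,4)N 3/3 ok
Row 4: (4,0)S 1/2 unhappy · (4,4)N 4/4 ok
Row 5: (5,0)S 1/1 ok · (5,2)N 1/1 ok · (5,3)N 3/3 ok · (5,4)N 2/2 ok

(0,2), (1,1), (1,2), (2,1), (3,0), (3,2), (4,0)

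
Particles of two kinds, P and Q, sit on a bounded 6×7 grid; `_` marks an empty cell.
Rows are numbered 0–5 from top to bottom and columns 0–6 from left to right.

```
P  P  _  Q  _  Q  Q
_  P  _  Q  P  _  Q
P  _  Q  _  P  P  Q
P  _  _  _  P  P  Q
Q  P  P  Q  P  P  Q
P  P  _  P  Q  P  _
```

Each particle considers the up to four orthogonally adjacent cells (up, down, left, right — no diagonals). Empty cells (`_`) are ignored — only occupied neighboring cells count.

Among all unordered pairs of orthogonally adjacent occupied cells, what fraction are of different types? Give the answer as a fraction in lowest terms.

13/34

Scan each occupied cell's neighbors to the right and below so each pair is counted once.
From row 0: 0 unlike of 5 pairs (running 0/5).
From row 1: 1 unlike of 3 pairs (running 1/8).
From row 2: 1 unlike of 6 pairs (running 2/14).
From row 3: 2 unlike of 6 pairs (running 4/20).
From row 4: 7 unlike of 11 pairs (running 11/31).
From row 5: 2 unlike of 3 pairs (running 13/34).
Total adjacent occupied pairs: 34; unlike-type pairs: 13.
13/34 is already in lowest terms.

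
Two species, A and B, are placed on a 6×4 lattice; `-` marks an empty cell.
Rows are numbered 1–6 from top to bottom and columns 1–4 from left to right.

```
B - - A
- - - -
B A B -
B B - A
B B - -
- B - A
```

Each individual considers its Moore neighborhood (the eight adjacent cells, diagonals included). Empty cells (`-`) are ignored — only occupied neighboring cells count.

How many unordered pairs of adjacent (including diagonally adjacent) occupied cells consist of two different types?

5

Scan each occupied cell's neighbors to the right and below (and the two forward diagonals) so each pair is counted once.
Row 3: B(3,1)–A(3,2)≠ B(3,1)–B(4,1)= B(3,1)–B(4,2)= A(3,2)–B(3,3)≠ A(3,2)–B(4,2)≠ A(3,2)–B(4,1)≠ B(3,3)–A(4,4)≠ B(3,3)–B(4,2)=  → 5/8 unlike.
Row 4: B(4,1)–B(4,2)= B(4,1)–B(5,1)= B(4,1)–B(5,2)= B(4,2)–B(5,2)= B(4,2)–B(5,1)=  → 0/5 unlike.
Row 5: B(5,1)–B(5,2)= B(5,1)–B(6,2)= B(5,2)–B(6,2)=  → 0/3 unlike.
Total adjacent occupied pairs: 16; unlike-type pairs: 5.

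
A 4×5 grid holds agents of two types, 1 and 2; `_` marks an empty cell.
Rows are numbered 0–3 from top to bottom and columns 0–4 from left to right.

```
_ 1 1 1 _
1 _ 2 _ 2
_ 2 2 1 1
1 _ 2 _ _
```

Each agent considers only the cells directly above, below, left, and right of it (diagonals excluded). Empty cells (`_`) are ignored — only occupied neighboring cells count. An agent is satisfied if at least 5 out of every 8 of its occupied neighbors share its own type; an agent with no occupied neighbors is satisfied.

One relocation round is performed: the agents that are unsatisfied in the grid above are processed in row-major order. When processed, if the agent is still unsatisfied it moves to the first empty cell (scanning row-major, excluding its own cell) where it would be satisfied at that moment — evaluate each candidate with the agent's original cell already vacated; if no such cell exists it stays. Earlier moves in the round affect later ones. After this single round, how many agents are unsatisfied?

Initially unsatisfied (in order): (1,2), (1,4), (2,3), (2,4).
  (1,2) → (3,1).
  (1,4): no empty cell satisfies it; stays.
  (2,3) → (0,0).
  (2,4) → (1,1).
Resulting grid:
1 1 1 1 _
1 1 _ _ 2
_ 2 2 _ _
1 2 2 _ _
Unsatisfied now: (3,0).

1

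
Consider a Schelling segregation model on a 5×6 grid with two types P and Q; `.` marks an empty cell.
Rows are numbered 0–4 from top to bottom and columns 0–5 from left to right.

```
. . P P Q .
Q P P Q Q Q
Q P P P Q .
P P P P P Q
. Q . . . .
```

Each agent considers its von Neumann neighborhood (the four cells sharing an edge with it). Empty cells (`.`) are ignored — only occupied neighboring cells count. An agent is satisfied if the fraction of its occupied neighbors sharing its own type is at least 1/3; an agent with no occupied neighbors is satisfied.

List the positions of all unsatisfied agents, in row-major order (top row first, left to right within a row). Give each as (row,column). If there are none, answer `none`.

(0,2)P 2/2 ✓
(0,3)P 1/3 ✓
(0,4)Q 1/2 ✓
(1,0)Q 1/2 ✓
(1,1)P 2/3 ✓
(1,2)P 3/4 ✓
(1,3)Q 1/4 ✗
(1,4)Q 4/4 ✓
(1,5)Q 1/1 ✓
(2,0)Q 1/3 ✓
(2,1)P 3/4 ✓
(2,2)P 4/4 ✓
(2,3)P 2/4 ✓
(2,4)Q 1/3 ✓
(3,0)P 1/2 ✓
(3,1)P 3/4 ✓
(3,2)P 3/3 ✓
(3,3)P 3/3 ✓
(3,4)P 1/3 ✓
(3,5)Q 0/1 ✗
(4,1)Q 0/1 ✗

(1,3), (3,5), (4,1)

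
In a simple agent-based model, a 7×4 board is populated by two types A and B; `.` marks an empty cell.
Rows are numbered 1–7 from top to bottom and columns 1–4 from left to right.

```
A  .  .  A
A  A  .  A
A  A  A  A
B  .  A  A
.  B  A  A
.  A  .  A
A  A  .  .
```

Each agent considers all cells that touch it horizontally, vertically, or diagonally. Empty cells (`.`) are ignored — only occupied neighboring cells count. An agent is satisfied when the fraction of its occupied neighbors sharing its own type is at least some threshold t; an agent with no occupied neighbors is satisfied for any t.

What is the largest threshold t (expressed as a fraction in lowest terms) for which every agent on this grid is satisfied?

Row 1: (1,1)A 2/2 · (1,4)A 1/1
Row 2: (2,1)A 4/4 · (2,2)A 5/5 · (2,4)A 3/3
Row 3: (3,1)A 3/4 · (3,2)A 5/6 · (3,3)A 6/6 · (3,4)A 4/4
Row 4: (4,1)B 1/3 · (4,3)A 6/7 · (4,4)A 5/5
Row 5: (5,2)B 1/4 · (5,3)A 5/6 · (5,4)A 4/4
Row 6: (6,2)A 3/4 · (6,4)A 2/2
Row 7: (7,1)A 2/2 · (7,2)A 2/2
The smallest same-type fraction is 1/4 at (5,2), which reduces to 1/4. Any threshold above that leaves this agent unsatisfied.

1/4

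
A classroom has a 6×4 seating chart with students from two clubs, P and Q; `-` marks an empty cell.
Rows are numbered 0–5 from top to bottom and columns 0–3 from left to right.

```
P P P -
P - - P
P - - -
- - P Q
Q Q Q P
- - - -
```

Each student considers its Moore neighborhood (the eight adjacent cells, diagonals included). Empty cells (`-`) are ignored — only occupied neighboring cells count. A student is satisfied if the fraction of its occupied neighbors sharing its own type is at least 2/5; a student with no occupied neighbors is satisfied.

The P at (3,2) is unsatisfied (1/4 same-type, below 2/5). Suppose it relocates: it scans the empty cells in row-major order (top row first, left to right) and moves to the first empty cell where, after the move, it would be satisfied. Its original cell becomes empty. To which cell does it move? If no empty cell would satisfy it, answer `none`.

Vacating (3,2). Empty cells in order:
  (0,3): 2/2 same-type → satisfied — stop here.

(0,3)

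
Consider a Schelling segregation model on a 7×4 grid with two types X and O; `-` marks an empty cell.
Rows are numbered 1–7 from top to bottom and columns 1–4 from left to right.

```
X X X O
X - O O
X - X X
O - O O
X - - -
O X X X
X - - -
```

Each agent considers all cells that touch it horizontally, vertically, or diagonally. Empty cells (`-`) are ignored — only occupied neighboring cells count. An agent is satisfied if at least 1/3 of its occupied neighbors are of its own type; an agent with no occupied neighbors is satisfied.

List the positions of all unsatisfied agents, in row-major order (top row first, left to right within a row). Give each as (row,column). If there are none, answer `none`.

(1,1)X 2/2 ✓
(1,2)X 3/4 ✓
(1,3)X 1/4 ✗
(1,4)O 2/3 ✓
(2,1)X 3/3 ✓
(2,3)O 2/6 ✓
(2,4)O 2/5 ✓
(3,1)X 1/2 ✓
(3,3)X 1/5 ✗
(3,4)X 1/5 ✗
(4,1)O 0/2 ✗
(4,3)O 1/3 ✓
(4,4)O 1/3 ✓
(5,1)X 1/3 ✓
(6,1)O 0/3 ✗
(6,2)X 3/4 ✓
(6,3)X 2/2 ✓
(6,4)X 1/1 ✓
(7,1)X 1/2 ✓

(1,3), (3,3), (3,4), (4,1), (6,1)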